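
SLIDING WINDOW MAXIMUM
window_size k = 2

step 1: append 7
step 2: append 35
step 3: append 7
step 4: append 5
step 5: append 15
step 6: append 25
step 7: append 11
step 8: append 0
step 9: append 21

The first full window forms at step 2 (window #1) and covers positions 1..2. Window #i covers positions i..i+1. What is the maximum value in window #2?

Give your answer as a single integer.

step 1: append 7 -> window=[7] (not full yet)
step 2: append 35 -> window=[7, 35] -> max=35
step 3: append 7 -> window=[35, 7] -> max=35
Window #2 max = 35

Answer: 35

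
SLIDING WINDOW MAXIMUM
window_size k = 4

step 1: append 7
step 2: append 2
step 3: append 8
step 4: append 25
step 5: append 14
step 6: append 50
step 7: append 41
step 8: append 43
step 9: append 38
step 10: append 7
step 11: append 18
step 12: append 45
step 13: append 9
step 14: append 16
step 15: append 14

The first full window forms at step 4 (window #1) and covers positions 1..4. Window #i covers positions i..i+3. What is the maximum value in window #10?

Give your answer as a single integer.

Answer: 45

Derivation:
step 1: append 7 -> window=[7] (not full yet)
step 2: append 2 -> window=[7, 2] (not full yet)
step 3: append 8 -> window=[7, 2, 8] (not full yet)
step 4: append 25 -> window=[7, 2, 8, 25] -> max=25
step 5: append 14 -> window=[2, 8, 25, 14] -> max=25
step 6: append 50 -> window=[8, 25, 14, 50] -> max=50
step 7: append 41 -> window=[25, 14, 50, 41] -> max=50
step 8: append 43 -> window=[14, 50, 41, 43] -> max=50
step 9: append 38 -> window=[50, 41, 43, 38] -> max=50
step 10: append 7 -> window=[41, 43, 38, 7] -> max=43
step 11: append 18 -> window=[43, 38, 7, 18] -> max=43
step 12: append 45 -> window=[38, 7, 18, 45] -> max=45
step 13: append 9 -> window=[7, 18, 45, 9] -> max=45
Window #10 max = 45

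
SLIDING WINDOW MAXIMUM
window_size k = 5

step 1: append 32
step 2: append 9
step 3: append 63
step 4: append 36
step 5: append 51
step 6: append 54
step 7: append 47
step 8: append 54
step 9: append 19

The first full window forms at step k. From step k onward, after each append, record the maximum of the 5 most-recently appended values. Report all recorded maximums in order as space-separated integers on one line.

Answer: 63 63 63 54 54

Derivation:
step 1: append 32 -> window=[32] (not full yet)
step 2: append 9 -> window=[32, 9] (not full yet)
step 3: append 63 -> window=[32, 9, 63] (not full yet)
step 4: append 36 -> window=[32, 9, 63, 36] (not full yet)
step 5: append 51 -> window=[32, 9, 63, 36, 51] -> max=63
step 6: append 54 -> window=[9, 63, 36, 51, 54] -> max=63
step 7: append 47 -> window=[63, 36, 51, 54, 47] -> max=63
step 8: append 54 -> window=[36, 51, 54, 47, 54] -> max=54
step 9: append 19 -> window=[51, 54, 47, 54, 19] -> max=54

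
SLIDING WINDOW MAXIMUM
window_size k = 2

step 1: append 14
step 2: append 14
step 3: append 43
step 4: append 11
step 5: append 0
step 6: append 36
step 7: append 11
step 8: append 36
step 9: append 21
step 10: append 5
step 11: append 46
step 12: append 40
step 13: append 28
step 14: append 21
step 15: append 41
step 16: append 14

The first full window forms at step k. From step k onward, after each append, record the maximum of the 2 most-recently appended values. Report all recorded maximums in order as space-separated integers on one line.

step 1: append 14 -> window=[14] (not full yet)
step 2: append 14 -> window=[14, 14] -> max=14
step 3: append 43 -> window=[14, 43] -> max=43
step 4: append 11 -> window=[43, 11] -> max=43
step 5: append 0 -> window=[11, 0] -> max=11
step 6: append 36 -> window=[0, 36] -> max=36
step 7: append 11 -> window=[36, 11] -> max=36
step 8: append 36 -> window=[11, 36] -> max=36
step 9: append 21 -> window=[36, 21] -> max=36
step 10: append 5 -> window=[21, 5] -> max=21
step 11: append 46 -> window=[5, 46] -> max=46
step 12: append 40 -> window=[46, 40] -> max=46
step 13: append 28 -> window=[40, 28] -> max=40
step 14: append 21 -> window=[28, 21] -> max=28
step 15: append 41 -> window=[21, 41] -> max=41
step 16: append 14 -> window=[41, 14] -> max=41

Answer: 14 43 43 11 36 36 36 36 21 46 46 40 28 41 41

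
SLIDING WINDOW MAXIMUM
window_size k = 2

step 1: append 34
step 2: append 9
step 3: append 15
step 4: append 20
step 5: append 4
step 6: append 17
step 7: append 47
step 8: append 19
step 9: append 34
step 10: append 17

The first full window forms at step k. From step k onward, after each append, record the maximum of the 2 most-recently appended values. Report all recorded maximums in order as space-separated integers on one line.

Answer: 34 15 20 20 17 47 47 34 34

Derivation:
step 1: append 34 -> window=[34] (not full yet)
step 2: append 9 -> window=[34, 9] -> max=34
step 3: append 15 -> window=[9, 15] -> max=15
step 4: append 20 -> window=[15, 20] -> max=20
step 5: append 4 -> window=[20, 4] -> max=20
step 6: append 17 -> window=[4, 17] -> max=17
step 7: append 47 -> window=[17, 47] -> max=47
step 8: append 19 -> window=[47, 19] -> max=47
step 9: append 34 -> window=[19, 34] -> max=34
step 10: append 17 -> window=[34, 17] -> max=34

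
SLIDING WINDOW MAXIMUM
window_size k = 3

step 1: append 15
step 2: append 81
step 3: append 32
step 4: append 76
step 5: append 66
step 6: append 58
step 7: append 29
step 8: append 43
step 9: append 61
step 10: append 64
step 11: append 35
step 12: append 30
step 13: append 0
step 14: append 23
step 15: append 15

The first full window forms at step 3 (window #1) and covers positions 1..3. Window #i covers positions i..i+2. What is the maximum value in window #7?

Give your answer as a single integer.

step 1: append 15 -> window=[15] (not full yet)
step 2: append 81 -> window=[15, 81] (not full yet)
step 3: append 32 -> window=[15, 81, 32] -> max=81
step 4: append 76 -> window=[81, 32, 76] -> max=81
step 5: append 66 -> window=[32, 76, 66] -> max=76
step 6: append 58 -> window=[76, 66, 58] -> max=76
step 7: append 29 -> window=[66, 58, 29] -> max=66
step 8: append 43 -> window=[58, 29, 43] -> max=58
step 9: append 61 -> window=[29, 43, 61] -> max=61
Window #7 max = 61

Answer: 61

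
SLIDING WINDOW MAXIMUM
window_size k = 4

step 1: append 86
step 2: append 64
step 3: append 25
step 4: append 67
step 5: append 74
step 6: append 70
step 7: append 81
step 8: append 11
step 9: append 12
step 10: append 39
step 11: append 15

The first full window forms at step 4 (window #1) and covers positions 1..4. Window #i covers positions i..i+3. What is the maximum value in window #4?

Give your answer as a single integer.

step 1: append 86 -> window=[86] (not full yet)
step 2: append 64 -> window=[86, 64] (not full yet)
step 3: append 25 -> window=[86, 64, 25] (not full yet)
step 4: append 67 -> window=[86, 64, 25, 67] -> max=86
step 5: append 74 -> window=[64, 25, 67, 74] -> max=74
step 6: append 70 -> window=[25, 67, 74, 70] -> max=74
step 7: append 81 -> window=[67, 74, 70, 81] -> max=81
Window #4 max = 81

Answer: 81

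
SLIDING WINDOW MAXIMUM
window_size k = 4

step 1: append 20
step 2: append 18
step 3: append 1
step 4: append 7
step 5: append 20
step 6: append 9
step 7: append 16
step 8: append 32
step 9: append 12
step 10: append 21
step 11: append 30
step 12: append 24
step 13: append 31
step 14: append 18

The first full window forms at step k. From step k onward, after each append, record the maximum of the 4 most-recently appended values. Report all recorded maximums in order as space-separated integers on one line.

step 1: append 20 -> window=[20] (not full yet)
step 2: append 18 -> window=[20, 18] (not full yet)
step 3: append 1 -> window=[20, 18, 1] (not full yet)
step 4: append 7 -> window=[20, 18, 1, 7] -> max=20
step 5: append 20 -> window=[18, 1, 7, 20] -> max=20
step 6: append 9 -> window=[1, 7, 20, 9] -> max=20
step 7: append 16 -> window=[7, 20, 9, 16] -> max=20
step 8: append 32 -> window=[20, 9, 16, 32] -> max=32
step 9: append 12 -> window=[9, 16, 32, 12] -> max=32
step 10: append 21 -> window=[16, 32, 12, 21] -> max=32
step 11: append 30 -> window=[32, 12, 21, 30] -> max=32
step 12: append 24 -> window=[12, 21, 30, 24] -> max=30
step 13: append 31 -> window=[21, 30, 24, 31] -> max=31
step 14: append 18 -> window=[30, 24, 31, 18] -> max=31

Answer: 20 20 20 20 32 32 32 32 30 31 31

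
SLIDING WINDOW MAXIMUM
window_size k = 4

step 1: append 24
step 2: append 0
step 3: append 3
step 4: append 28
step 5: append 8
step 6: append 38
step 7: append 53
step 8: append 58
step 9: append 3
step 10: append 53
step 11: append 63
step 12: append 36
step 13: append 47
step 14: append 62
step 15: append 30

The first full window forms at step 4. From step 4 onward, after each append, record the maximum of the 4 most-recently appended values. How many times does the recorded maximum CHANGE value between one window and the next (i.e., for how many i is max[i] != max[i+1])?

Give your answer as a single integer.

Answer: 5

Derivation:
step 1: append 24 -> window=[24] (not full yet)
step 2: append 0 -> window=[24, 0] (not full yet)
step 3: append 3 -> window=[24, 0, 3] (not full yet)
step 4: append 28 -> window=[24, 0, 3, 28] -> max=28
step 5: append 8 -> window=[0, 3, 28, 8] -> max=28
step 6: append 38 -> window=[3, 28, 8, 38] -> max=38
step 7: append 53 -> window=[28, 8, 38, 53] -> max=53
step 8: append 58 -> window=[8, 38, 53, 58] -> max=58
step 9: append 3 -> window=[38, 53, 58, 3] -> max=58
step 10: append 53 -> window=[53, 58, 3, 53] -> max=58
step 11: append 63 -> window=[58, 3, 53, 63] -> max=63
step 12: append 36 -> window=[3, 53, 63, 36] -> max=63
step 13: append 47 -> window=[53, 63, 36, 47] -> max=63
step 14: append 62 -> window=[63, 36, 47, 62] -> max=63
step 15: append 30 -> window=[36, 47, 62, 30] -> max=62
Recorded maximums: 28 28 38 53 58 58 58 63 63 63 63 62
Changes between consecutive maximums: 5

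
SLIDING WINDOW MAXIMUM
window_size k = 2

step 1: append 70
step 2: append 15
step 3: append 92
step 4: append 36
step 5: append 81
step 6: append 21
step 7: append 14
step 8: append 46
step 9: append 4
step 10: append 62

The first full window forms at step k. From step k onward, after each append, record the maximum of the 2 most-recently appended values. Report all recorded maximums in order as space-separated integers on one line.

Answer: 70 92 92 81 81 21 46 46 62

Derivation:
step 1: append 70 -> window=[70] (not full yet)
step 2: append 15 -> window=[70, 15] -> max=70
step 3: append 92 -> window=[15, 92] -> max=92
step 4: append 36 -> window=[92, 36] -> max=92
step 5: append 81 -> window=[36, 81] -> max=81
step 6: append 21 -> window=[81, 21] -> max=81
step 7: append 14 -> window=[21, 14] -> max=21
step 8: append 46 -> window=[14, 46] -> max=46
step 9: append 4 -> window=[46, 4] -> max=46
step 10: append 62 -> window=[4, 62] -> max=62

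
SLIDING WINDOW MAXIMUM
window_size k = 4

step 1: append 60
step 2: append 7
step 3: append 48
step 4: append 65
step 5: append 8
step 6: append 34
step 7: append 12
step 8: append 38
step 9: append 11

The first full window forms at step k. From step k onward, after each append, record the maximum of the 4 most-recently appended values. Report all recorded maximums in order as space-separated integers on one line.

step 1: append 60 -> window=[60] (not full yet)
step 2: append 7 -> window=[60, 7] (not full yet)
step 3: append 48 -> window=[60, 7, 48] (not full yet)
step 4: append 65 -> window=[60, 7, 48, 65] -> max=65
step 5: append 8 -> window=[7, 48, 65, 8] -> max=65
step 6: append 34 -> window=[48, 65, 8, 34] -> max=65
step 7: append 12 -> window=[65, 8, 34, 12] -> max=65
step 8: append 38 -> window=[8, 34, 12, 38] -> max=38
step 9: append 11 -> window=[34, 12, 38, 11] -> max=38

Answer: 65 65 65 65 38 38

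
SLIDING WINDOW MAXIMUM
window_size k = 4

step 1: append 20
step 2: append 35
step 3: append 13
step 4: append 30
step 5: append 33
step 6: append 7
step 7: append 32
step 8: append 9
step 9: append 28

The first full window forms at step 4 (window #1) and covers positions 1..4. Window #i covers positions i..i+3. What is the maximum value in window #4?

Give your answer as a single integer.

Answer: 33

Derivation:
step 1: append 20 -> window=[20] (not full yet)
step 2: append 35 -> window=[20, 35] (not full yet)
step 3: append 13 -> window=[20, 35, 13] (not full yet)
step 4: append 30 -> window=[20, 35, 13, 30] -> max=35
step 5: append 33 -> window=[35, 13, 30, 33] -> max=35
step 6: append 7 -> window=[13, 30, 33, 7] -> max=33
step 7: append 32 -> window=[30, 33, 7, 32] -> max=33
Window #4 max = 33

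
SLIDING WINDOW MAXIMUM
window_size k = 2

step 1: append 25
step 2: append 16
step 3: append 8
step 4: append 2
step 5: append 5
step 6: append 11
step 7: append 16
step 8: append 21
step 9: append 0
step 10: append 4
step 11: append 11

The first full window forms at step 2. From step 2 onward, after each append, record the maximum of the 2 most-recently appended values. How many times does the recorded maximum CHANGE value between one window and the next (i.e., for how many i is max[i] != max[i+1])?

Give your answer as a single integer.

Answer: 8

Derivation:
step 1: append 25 -> window=[25] (not full yet)
step 2: append 16 -> window=[25, 16] -> max=25
step 3: append 8 -> window=[16, 8] -> max=16
step 4: append 2 -> window=[8, 2] -> max=8
step 5: append 5 -> window=[2, 5] -> max=5
step 6: append 11 -> window=[5, 11] -> max=11
step 7: append 16 -> window=[11, 16] -> max=16
step 8: append 21 -> window=[16, 21] -> max=21
step 9: append 0 -> window=[21, 0] -> max=21
step 10: append 4 -> window=[0, 4] -> max=4
step 11: append 11 -> window=[4, 11] -> max=11
Recorded maximums: 25 16 8 5 11 16 21 21 4 11
Changes between consecutive maximums: 8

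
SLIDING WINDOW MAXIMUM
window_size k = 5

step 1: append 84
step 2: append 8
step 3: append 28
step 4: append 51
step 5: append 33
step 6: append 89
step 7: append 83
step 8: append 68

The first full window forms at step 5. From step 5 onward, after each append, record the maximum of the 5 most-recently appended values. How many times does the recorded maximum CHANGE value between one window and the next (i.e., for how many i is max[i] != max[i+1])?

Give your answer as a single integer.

step 1: append 84 -> window=[84] (not full yet)
step 2: append 8 -> window=[84, 8] (not full yet)
step 3: append 28 -> window=[84, 8, 28] (not full yet)
step 4: append 51 -> window=[84, 8, 28, 51] (not full yet)
step 5: append 33 -> window=[84, 8, 28, 51, 33] -> max=84
step 6: append 89 -> window=[8, 28, 51, 33, 89] -> max=89
step 7: append 83 -> window=[28, 51, 33, 89, 83] -> max=89
step 8: append 68 -> window=[51, 33, 89, 83, 68] -> max=89
Recorded maximums: 84 89 89 89
Changes between consecutive maximums: 1

Answer: 1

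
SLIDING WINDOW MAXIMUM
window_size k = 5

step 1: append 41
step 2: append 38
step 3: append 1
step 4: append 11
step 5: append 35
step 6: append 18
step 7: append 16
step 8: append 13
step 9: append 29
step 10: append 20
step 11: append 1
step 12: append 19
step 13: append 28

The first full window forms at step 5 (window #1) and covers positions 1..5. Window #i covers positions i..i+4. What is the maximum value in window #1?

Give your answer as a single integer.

step 1: append 41 -> window=[41] (not full yet)
step 2: append 38 -> window=[41, 38] (not full yet)
step 3: append 1 -> window=[41, 38, 1] (not full yet)
step 4: append 11 -> window=[41, 38, 1, 11] (not full yet)
step 5: append 35 -> window=[41, 38, 1, 11, 35] -> max=41
Window #1 max = 41

Answer: 41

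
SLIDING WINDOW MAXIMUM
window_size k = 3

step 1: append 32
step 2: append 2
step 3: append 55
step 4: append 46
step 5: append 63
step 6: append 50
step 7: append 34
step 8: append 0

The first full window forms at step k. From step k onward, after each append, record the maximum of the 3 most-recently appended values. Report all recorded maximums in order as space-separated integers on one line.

Answer: 55 55 63 63 63 50

Derivation:
step 1: append 32 -> window=[32] (not full yet)
step 2: append 2 -> window=[32, 2] (not full yet)
step 3: append 55 -> window=[32, 2, 55] -> max=55
step 4: append 46 -> window=[2, 55, 46] -> max=55
step 5: append 63 -> window=[55, 46, 63] -> max=63
step 6: append 50 -> window=[46, 63, 50] -> max=63
step 7: append 34 -> window=[63, 50, 34] -> max=63
step 8: append 0 -> window=[50, 34, 0] -> max=50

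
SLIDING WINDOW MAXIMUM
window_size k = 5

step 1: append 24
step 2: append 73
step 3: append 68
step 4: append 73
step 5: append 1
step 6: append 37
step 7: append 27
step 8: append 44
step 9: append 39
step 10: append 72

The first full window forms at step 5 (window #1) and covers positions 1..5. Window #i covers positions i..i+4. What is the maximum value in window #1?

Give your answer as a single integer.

Answer: 73

Derivation:
step 1: append 24 -> window=[24] (not full yet)
step 2: append 73 -> window=[24, 73] (not full yet)
step 3: append 68 -> window=[24, 73, 68] (not full yet)
step 4: append 73 -> window=[24, 73, 68, 73] (not full yet)
step 5: append 1 -> window=[24, 73, 68, 73, 1] -> max=73
Window #1 max = 73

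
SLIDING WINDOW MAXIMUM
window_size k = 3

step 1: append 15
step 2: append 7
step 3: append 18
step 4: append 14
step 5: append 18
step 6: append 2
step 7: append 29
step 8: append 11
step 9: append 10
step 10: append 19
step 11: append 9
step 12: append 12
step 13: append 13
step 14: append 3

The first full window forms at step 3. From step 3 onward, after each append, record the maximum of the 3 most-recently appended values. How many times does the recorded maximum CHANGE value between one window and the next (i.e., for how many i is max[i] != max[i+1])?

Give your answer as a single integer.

Answer: 3

Derivation:
step 1: append 15 -> window=[15] (not full yet)
step 2: append 7 -> window=[15, 7] (not full yet)
step 3: append 18 -> window=[15, 7, 18] -> max=18
step 4: append 14 -> window=[7, 18, 14] -> max=18
step 5: append 18 -> window=[18, 14, 18] -> max=18
step 6: append 2 -> window=[14, 18, 2] -> max=18
step 7: append 29 -> window=[18, 2, 29] -> max=29
step 8: append 11 -> window=[2, 29, 11] -> max=29
step 9: append 10 -> window=[29, 11, 10] -> max=29
step 10: append 19 -> window=[11, 10, 19] -> max=19
step 11: append 9 -> window=[10, 19, 9] -> max=19
step 12: append 12 -> window=[19, 9, 12] -> max=19
step 13: append 13 -> window=[9, 12, 13] -> max=13
step 14: append 3 -> window=[12, 13, 3] -> max=13
Recorded maximums: 18 18 18 18 29 29 29 19 19 19 13 13
Changes between consecutive maximums: 3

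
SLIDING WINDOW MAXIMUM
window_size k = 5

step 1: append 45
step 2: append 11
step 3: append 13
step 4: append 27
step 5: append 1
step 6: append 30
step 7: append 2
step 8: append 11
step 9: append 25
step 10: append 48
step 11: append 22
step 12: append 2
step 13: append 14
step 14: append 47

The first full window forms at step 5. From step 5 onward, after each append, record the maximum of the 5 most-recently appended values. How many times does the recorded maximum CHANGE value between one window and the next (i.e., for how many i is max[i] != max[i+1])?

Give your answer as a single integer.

Answer: 2

Derivation:
step 1: append 45 -> window=[45] (not full yet)
step 2: append 11 -> window=[45, 11] (not full yet)
step 3: append 13 -> window=[45, 11, 13] (not full yet)
step 4: append 27 -> window=[45, 11, 13, 27] (not full yet)
step 5: append 1 -> window=[45, 11, 13, 27, 1] -> max=45
step 6: append 30 -> window=[11, 13, 27, 1, 30] -> max=30
step 7: append 2 -> window=[13, 27, 1, 30, 2] -> max=30
step 8: append 11 -> window=[27, 1, 30, 2, 11] -> max=30
step 9: append 25 -> window=[1, 30, 2, 11, 25] -> max=30
step 10: append 48 -> window=[30, 2, 11, 25, 48] -> max=48
step 11: append 22 -> window=[2, 11, 25, 48, 22] -> max=48
step 12: append 2 -> window=[11, 25, 48, 22, 2] -> max=48
step 13: append 14 -> window=[25, 48, 22, 2, 14] -> max=48
step 14: append 47 -> window=[48, 22, 2, 14, 47] -> max=48
Recorded maximums: 45 30 30 30 30 48 48 48 48 48
Changes between consecutive maximums: 2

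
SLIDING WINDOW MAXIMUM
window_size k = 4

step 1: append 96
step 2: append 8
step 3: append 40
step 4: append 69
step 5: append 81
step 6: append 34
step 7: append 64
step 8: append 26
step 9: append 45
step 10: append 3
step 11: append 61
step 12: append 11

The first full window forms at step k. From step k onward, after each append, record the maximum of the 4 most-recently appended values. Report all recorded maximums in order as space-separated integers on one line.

step 1: append 96 -> window=[96] (not full yet)
step 2: append 8 -> window=[96, 8] (not full yet)
step 3: append 40 -> window=[96, 8, 40] (not full yet)
step 4: append 69 -> window=[96, 8, 40, 69] -> max=96
step 5: append 81 -> window=[8, 40, 69, 81] -> max=81
step 6: append 34 -> window=[40, 69, 81, 34] -> max=81
step 7: append 64 -> window=[69, 81, 34, 64] -> max=81
step 8: append 26 -> window=[81, 34, 64, 26] -> max=81
step 9: append 45 -> window=[34, 64, 26, 45] -> max=64
step 10: append 3 -> window=[64, 26, 45, 3] -> max=64
step 11: append 61 -> window=[26, 45, 3, 61] -> max=61
step 12: append 11 -> window=[45, 3, 61, 11] -> max=61

Answer: 96 81 81 81 81 64 64 61 61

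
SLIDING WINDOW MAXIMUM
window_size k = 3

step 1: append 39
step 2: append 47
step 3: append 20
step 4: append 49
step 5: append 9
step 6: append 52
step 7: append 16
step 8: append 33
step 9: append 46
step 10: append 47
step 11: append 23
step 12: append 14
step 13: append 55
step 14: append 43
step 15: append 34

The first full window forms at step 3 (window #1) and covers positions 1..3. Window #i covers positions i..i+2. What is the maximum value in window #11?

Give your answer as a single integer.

Answer: 55

Derivation:
step 1: append 39 -> window=[39] (not full yet)
step 2: append 47 -> window=[39, 47] (not full yet)
step 3: append 20 -> window=[39, 47, 20] -> max=47
step 4: append 49 -> window=[47, 20, 49] -> max=49
step 5: append 9 -> window=[20, 49, 9] -> max=49
step 6: append 52 -> window=[49, 9, 52] -> max=52
step 7: append 16 -> window=[9, 52, 16] -> max=52
step 8: append 33 -> window=[52, 16, 33] -> max=52
step 9: append 46 -> window=[16, 33, 46] -> max=46
step 10: append 47 -> window=[33, 46, 47] -> max=47
step 11: append 23 -> window=[46, 47, 23] -> max=47
step 12: append 14 -> window=[47, 23, 14] -> max=47
step 13: append 55 -> window=[23, 14, 55] -> max=55
Window #11 max = 55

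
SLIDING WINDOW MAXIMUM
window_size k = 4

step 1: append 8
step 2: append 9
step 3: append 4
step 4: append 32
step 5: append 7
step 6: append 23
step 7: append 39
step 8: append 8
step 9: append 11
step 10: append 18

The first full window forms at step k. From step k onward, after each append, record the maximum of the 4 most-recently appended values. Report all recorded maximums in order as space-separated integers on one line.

step 1: append 8 -> window=[8] (not full yet)
step 2: append 9 -> window=[8, 9] (not full yet)
step 3: append 4 -> window=[8, 9, 4] (not full yet)
step 4: append 32 -> window=[8, 9, 4, 32] -> max=32
step 5: append 7 -> window=[9, 4, 32, 7] -> max=32
step 6: append 23 -> window=[4, 32, 7, 23] -> max=32
step 7: append 39 -> window=[32, 7, 23, 39] -> max=39
step 8: append 8 -> window=[7, 23, 39, 8] -> max=39
step 9: append 11 -> window=[23, 39, 8, 11] -> max=39
step 10: append 18 -> window=[39, 8, 11, 18] -> max=39

Answer: 32 32 32 39 39 39 39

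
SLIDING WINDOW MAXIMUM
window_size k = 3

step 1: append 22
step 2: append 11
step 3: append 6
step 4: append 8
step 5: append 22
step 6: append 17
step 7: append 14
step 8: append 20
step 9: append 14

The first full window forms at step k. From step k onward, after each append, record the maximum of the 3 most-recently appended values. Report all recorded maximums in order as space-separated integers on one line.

Answer: 22 11 22 22 22 20 20

Derivation:
step 1: append 22 -> window=[22] (not full yet)
step 2: append 11 -> window=[22, 11] (not full yet)
step 3: append 6 -> window=[22, 11, 6] -> max=22
step 4: append 8 -> window=[11, 6, 8] -> max=11
step 5: append 22 -> window=[6, 8, 22] -> max=22
step 6: append 17 -> window=[8, 22, 17] -> max=22
step 7: append 14 -> window=[22, 17, 14] -> max=22
step 8: append 20 -> window=[17, 14, 20] -> max=20
step 9: append 14 -> window=[14, 20, 14] -> max=20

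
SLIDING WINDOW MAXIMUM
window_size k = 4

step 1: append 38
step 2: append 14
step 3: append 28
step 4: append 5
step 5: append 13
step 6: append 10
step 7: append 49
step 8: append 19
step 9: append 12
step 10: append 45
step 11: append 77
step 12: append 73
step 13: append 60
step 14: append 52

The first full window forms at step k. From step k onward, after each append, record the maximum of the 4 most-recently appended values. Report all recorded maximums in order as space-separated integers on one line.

step 1: append 38 -> window=[38] (not full yet)
step 2: append 14 -> window=[38, 14] (not full yet)
step 3: append 28 -> window=[38, 14, 28] (not full yet)
step 4: append 5 -> window=[38, 14, 28, 5] -> max=38
step 5: append 13 -> window=[14, 28, 5, 13] -> max=28
step 6: append 10 -> window=[28, 5, 13, 10] -> max=28
step 7: append 49 -> window=[5, 13, 10, 49] -> max=49
step 8: append 19 -> window=[13, 10, 49, 19] -> max=49
step 9: append 12 -> window=[10, 49, 19, 12] -> max=49
step 10: append 45 -> window=[49, 19, 12, 45] -> max=49
step 11: append 77 -> window=[19, 12, 45, 77] -> max=77
step 12: append 73 -> window=[12, 45, 77, 73] -> max=77
step 13: append 60 -> window=[45, 77, 73, 60] -> max=77
step 14: append 52 -> window=[77, 73, 60, 52] -> max=77

Answer: 38 28 28 49 49 49 49 77 77 77 77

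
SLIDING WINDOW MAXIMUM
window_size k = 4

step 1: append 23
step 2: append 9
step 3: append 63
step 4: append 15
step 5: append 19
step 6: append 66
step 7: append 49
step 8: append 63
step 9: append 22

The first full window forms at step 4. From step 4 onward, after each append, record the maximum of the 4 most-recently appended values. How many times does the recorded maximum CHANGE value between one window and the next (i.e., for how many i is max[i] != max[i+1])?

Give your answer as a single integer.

Answer: 1

Derivation:
step 1: append 23 -> window=[23] (not full yet)
step 2: append 9 -> window=[23, 9] (not full yet)
step 3: append 63 -> window=[23, 9, 63] (not full yet)
step 4: append 15 -> window=[23, 9, 63, 15] -> max=63
step 5: append 19 -> window=[9, 63, 15, 19] -> max=63
step 6: append 66 -> window=[63, 15, 19, 66] -> max=66
step 7: append 49 -> window=[15, 19, 66, 49] -> max=66
step 8: append 63 -> window=[19, 66, 49, 63] -> max=66
step 9: append 22 -> window=[66, 49, 63, 22] -> max=66
Recorded maximums: 63 63 66 66 66 66
Changes between consecutive maximums: 1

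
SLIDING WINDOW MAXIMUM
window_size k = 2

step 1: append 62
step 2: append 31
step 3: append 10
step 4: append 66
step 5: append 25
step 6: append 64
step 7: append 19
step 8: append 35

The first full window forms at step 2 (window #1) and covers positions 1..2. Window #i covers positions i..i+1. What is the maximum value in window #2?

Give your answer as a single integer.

step 1: append 62 -> window=[62] (not full yet)
step 2: append 31 -> window=[62, 31] -> max=62
step 3: append 10 -> window=[31, 10] -> max=31
Window #2 max = 31

Answer: 31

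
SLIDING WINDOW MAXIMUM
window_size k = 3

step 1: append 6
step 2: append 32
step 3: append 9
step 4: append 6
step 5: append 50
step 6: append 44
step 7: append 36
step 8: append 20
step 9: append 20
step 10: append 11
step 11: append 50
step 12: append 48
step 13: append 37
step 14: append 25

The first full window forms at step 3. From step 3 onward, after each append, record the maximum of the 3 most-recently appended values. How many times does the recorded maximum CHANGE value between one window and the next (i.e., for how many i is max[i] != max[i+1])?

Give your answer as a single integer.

Answer: 6

Derivation:
step 1: append 6 -> window=[6] (not full yet)
step 2: append 32 -> window=[6, 32] (not full yet)
step 3: append 9 -> window=[6, 32, 9] -> max=32
step 4: append 6 -> window=[32, 9, 6] -> max=32
step 5: append 50 -> window=[9, 6, 50] -> max=50
step 6: append 44 -> window=[6, 50, 44] -> max=50
step 7: append 36 -> window=[50, 44, 36] -> max=50
step 8: append 20 -> window=[44, 36, 20] -> max=44
step 9: append 20 -> window=[36, 20, 20] -> max=36
step 10: append 11 -> window=[20, 20, 11] -> max=20
step 11: append 50 -> window=[20, 11, 50] -> max=50
step 12: append 48 -> window=[11, 50, 48] -> max=50
step 13: append 37 -> window=[50, 48, 37] -> max=50
step 14: append 25 -> window=[48, 37, 25] -> max=48
Recorded maximums: 32 32 50 50 50 44 36 20 50 50 50 48
Changes between consecutive maximums: 6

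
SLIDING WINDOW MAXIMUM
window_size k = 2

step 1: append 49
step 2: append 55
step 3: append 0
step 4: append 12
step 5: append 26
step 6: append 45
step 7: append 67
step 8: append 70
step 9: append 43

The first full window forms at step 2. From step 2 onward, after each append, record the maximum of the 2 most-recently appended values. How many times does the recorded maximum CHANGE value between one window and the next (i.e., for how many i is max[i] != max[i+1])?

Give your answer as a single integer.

Answer: 5

Derivation:
step 1: append 49 -> window=[49] (not full yet)
step 2: append 55 -> window=[49, 55] -> max=55
step 3: append 0 -> window=[55, 0] -> max=55
step 4: append 12 -> window=[0, 12] -> max=12
step 5: append 26 -> window=[12, 26] -> max=26
step 6: append 45 -> window=[26, 45] -> max=45
step 7: append 67 -> window=[45, 67] -> max=67
step 8: append 70 -> window=[67, 70] -> max=70
step 9: append 43 -> window=[70, 43] -> max=70
Recorded maximums: 55 55 12 26 45 67 70 70
Changes between consecutive maximums: 5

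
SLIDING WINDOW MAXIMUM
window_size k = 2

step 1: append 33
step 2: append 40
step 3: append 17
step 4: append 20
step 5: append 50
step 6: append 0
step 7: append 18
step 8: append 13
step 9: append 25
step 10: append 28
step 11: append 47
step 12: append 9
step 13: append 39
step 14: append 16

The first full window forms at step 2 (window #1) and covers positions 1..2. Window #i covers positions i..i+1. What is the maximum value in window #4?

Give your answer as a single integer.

Answer: 50

Derivation:
step 1: append 33 -> window=[33] (not full yet)
step 2: append 40 -> window=[33, 40] -> max=40
step 3: append 17 -> window=[40, 17] -> max=40
step 4: append 20 -> window=[17, 20] -> max=20
step 5: append 50 -> window=[20, 50] -> max=50
Window #4 max = 50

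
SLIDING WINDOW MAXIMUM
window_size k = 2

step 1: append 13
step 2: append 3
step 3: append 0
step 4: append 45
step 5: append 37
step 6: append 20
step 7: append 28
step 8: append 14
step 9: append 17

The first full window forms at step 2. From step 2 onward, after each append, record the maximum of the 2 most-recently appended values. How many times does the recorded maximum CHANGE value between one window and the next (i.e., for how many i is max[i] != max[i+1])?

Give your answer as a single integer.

step 1: append 13 -> window=[13] (not full yet)
step 2: append 3 -> window=[13, 3] -> max=13
step 3: append 0 -> window=[3, 0] -> max=3
step 4: append 45 -> window=[0, 45] -> max=45
step 5: append 37 -> window=[45, 37] -> max=45
step 6: append 20 -> window=[37, 20] -> max=37
step 7: append 28 -> window=[20, 28] -> max=28
step 8: append 14 -> window=[28, 14] -> max=28
step 9: append 17 -> window=[14, 17] -> max=17
Recorded maximums: 13 3 45 45 37 28 28 17
Changes between consecutive maximums: 5

Answer: 5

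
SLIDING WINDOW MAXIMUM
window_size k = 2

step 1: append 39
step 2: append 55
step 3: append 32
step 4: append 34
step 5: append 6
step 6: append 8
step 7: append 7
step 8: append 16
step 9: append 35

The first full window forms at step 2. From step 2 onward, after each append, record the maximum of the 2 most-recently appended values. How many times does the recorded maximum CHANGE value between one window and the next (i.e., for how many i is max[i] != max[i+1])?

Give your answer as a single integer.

Answer: 4

Derivation:
step 1: append 39 -> window=[39] (not full yet)
step 2: append 55 -> window=[39, 55] -> max=55
step 3: append 32 -> window=[55, 32] -> max=55
step 4: append 34 -> window=[32, 34] -> max=34
step 5: append 6 -> window=[34, 6] -> max=34
step 6: append 8 -> window=[6, 8] -> max=8
step 7: append 7 -> window=[8, 7] -> max=8
step 8: append 16 -> window=[7, 16] -> max=16
step 9: append 35 -> window=[16, 35] -> max=35
Recorded maximums: 55 55 34 34 8 8 16 35
Changes between consecutive maximums: 4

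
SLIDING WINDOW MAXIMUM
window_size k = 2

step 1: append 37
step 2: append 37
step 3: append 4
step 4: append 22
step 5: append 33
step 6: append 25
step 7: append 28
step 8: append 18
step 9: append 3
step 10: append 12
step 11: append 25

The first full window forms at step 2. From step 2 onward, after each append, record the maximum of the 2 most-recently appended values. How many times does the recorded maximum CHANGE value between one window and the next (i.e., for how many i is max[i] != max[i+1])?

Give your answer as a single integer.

Answer: 6

Derivation:
step 1: append 37 -> window=[37] (not full yet)
step 2: append 37 -> window=[37, 37] -> max=37
step 3: append 4 -> window=[37, 4] -> max=37
step 4: append 22 -> window=[4, 22] -> max=22
step 5: append 33 -> window=[22, 33] -> max=33
step 6: append 25 -> window=[33, 25] -> max=33
step 7: append 28 -> window=[25, 28] -> max=28
step 8: append 18 -> window=[28, 18] -> max=28
step 9: append 3 -> window=[18, 3] -> max=18
step 10: append 12 -> window=[3, 12] -> max=12
step 11: append 25 -> window=[12, 25] -> max=25
Recorded maximums: 37 37 22 33 33 28 28 18 12 25
Changes between consecutive maximums: 6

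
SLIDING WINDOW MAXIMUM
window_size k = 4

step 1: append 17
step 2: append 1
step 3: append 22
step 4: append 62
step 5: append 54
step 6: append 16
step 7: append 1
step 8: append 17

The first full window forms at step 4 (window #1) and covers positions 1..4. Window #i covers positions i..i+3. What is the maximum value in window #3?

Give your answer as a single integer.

step 1: append 17 -> window=[17] (not full yet)
step 2: append 1 -> window=[17, 1] (not full yet)
step 3: append 22 -> window=[17, 1, 22] (not full yet)
step 4: append 62 -> window=[17, 1, 22, 62] -> max=62
step 5: append 54 -> window=[1, 22, 62, 54] -> max=62
step 6: append 16 -> window=[22, 62, 54, 16] -> max=62
Window #3 max = 62

Answer: 62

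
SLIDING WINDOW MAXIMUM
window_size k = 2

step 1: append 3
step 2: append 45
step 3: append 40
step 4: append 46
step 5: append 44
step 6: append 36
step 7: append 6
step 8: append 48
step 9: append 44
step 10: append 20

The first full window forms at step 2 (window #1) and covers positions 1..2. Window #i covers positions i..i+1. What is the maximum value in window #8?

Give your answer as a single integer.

step 1: append 3 -> window=[3] (not full yet)
step 2: append 45 -> window=[3, 45] -> max=45
step 3: append 40 -> window=[45, 40] -> max=45
step 4: append 46 -> window=[40, 46] -> max=46
step 5: append 44 -> window=[46, 44] -> max=46
step 6: append 36 -> window=[44, 36] -> max=44
step 7: append 6 -> window=[36, 6] -> max=36
step 8: append 48 -> window=[6, 48] -> max=48
step 9: append 44 -> window=[48, 44] -> max=48
Window #8 max = 48

Answer: 48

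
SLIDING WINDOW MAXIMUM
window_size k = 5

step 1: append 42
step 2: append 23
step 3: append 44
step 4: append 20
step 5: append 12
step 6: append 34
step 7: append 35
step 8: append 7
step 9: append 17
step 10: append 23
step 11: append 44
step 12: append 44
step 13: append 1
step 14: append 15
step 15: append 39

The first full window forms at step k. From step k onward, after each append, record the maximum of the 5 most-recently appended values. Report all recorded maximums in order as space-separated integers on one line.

step 1: append 42 -> window=[42] (not full yet)
step 2: append 23 -> window=[42, 23] (not full yet)
step 3: append 44 -> window=[42, 23, 44] (not full yet)
step 4: append 20 -> window=[42, 23, 44, 20] (not full yet)
step 5: append 12 -> window=[42, 23, 44, 20, 12] -> max=44
step 6: append 34 -> window=[23, 44, 20, 12, 34] -> max=44
step 7: append 35 -> window=[44, 20, 12, 34, 35] -> max=44
step 8: append 7 -> window=[20, 12, 34, 35, 7] -> max=35
step 9: append 17 -> window=[12, 34, 35, 7, 17] -> max=35
step 10: append 23 -> window=[34, 35, 7, 17, 23] -> max=35
step 11: append 44 -> window=[35, 7, 17, 23, 44] -> max=44
step 12: append 44 -> window=[7, 17, 23, 44, 44] -> max=44
step 13: append 1 -> window=[17, 23, 44, 44, 1] -> max=44
step 14: append 15 -> window=[23, 44, 44, 1, 15] -> max=44
step 15: append 39 -> window=[44, 44, 1, 15, 39] -> max=44

Answer: 44 44 44 35 35 35 44 44 44 44 44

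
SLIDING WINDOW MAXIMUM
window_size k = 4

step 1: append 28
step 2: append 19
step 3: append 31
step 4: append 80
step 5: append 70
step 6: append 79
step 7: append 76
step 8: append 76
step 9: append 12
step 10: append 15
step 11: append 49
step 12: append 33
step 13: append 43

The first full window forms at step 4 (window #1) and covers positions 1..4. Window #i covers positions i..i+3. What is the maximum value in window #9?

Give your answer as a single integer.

step 1: append 28 -> window=[28] (not full yet)
step 2: append 19 -> window=[28, 19] (not full yet)
step 3: append 31 -> window=[28, 19, 31] (not full yet)
step 4: append 80 -> window=[28, 19, 31, 80] -> max=80
step 5: append 70 -> window=[19, 31, 80, 70] -> max=80
step 6: append 79 -> window=[31, 80, 70, 79] -> max=80
step 7: append 76 -> window=[80, 70, 79, 76] -> max=80
step 8: append 76 -> window=[70, 79, 76, 76] -> max=79
step 9: append 12 -> window=[79, 76, 76, 12] -> max=79
step 10: append 15 -> window=[76, 76, 12, 15] -> max=76
step 11: append 49 -> window=[76, 12, 15, 49] -> max=76
step 12: append 33 -> window=[12, 15, 49, 33] -> max=49
Window #9 max = 49

Answer: 49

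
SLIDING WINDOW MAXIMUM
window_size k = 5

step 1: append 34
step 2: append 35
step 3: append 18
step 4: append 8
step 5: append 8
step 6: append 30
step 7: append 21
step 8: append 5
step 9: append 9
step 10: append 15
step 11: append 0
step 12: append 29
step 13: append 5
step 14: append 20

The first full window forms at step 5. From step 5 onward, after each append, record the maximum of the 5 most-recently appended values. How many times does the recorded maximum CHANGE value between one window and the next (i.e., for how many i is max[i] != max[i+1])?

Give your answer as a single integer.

step 1: append 34 -> window=[34] (not full yet)
step 2: append 35 -> window=[34, 35] (not full yet)
step 3: append 18 -> window=[34, 35, 18] (not full yet)
step 4: append 8 -> window=[34, 35, 18, 8] (not full yet)
step 5: append 8 -> window=[34, 35, 18, 8, 8] -> max=35
step 6: append 30 -> window=[35, 18, 8, 8, 30] -> max=35
step 7: append 21 -> window=[18, 8, 8, 30, 21] -> max=30
step 8: append 5 -> window=[8, 8, 30, 21, 5] -> max=30
step 9: append 9 -> window=[8, 30, 21, 5, 9] -> max=30
step 10: append 15 -> window=[30, 21, 5, 9, 15] -> max=30
step 11: append 0 -> window=[21, 5, 9, 15, 0] -> max=21
step 12: append 29 -> window=[5, 9, 15, 0, 29] -> max=29
step 13: append 5 -> window=[9, 15, 0, 29, 5] -> max=29
step 14: append 20 -> window=[15, 0, 29, 5, 20] -> max=29
Recorded maximums: 35 35 30 30 30 30 21 29 29 29
Changes between consecutive maximums: 3

Answer: 3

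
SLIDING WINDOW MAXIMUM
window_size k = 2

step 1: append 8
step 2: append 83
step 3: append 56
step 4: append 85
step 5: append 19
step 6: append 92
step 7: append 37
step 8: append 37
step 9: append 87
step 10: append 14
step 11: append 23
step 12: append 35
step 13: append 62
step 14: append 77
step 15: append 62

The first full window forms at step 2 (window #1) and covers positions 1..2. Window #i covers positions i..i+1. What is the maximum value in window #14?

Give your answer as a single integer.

step 1: append 8 -> window=[8] (not full yet)
step 2: append 83 -> window=[8, 83] -> max=83
step 3: append 56 -> window=[83, 56] -> max=83
step 4: append 85 -> window=[56, 85] -> max=85
step 5: append 19 -> window=[85, 19] -> max=85
step 6: append 92 -> window=[19, 92] -> max=92
step 7: append 37 -> window=[92, 37] -> max=92
step 8: append 37 -> window=[37, 37] -> max=37
step 9: append 87 -> window=[37, 87] -> max=87
step 10: append 14 -> window=[87, 14] -> max=87
step 11: append 23 -> window=[14, 23] -> max=23
step 12: append 35 -> window=[23, 35] -> max=35
step 13: append 62 -> window=[35, 62] -> max=62
step 14: append 77 -> window=[62, 77] -> max=77
step 15: append 62 -> window=[77, 62] -> max=77
Window #14 max = 77

Answer: 77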